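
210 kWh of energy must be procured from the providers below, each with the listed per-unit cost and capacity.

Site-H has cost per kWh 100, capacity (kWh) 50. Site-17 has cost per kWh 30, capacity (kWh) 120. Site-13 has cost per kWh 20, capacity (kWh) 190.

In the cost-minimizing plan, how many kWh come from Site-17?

Cheapest first:
Site-13 at 20: take all 190 kWh — 20 still needed.
Site-17 (30): take the remaining 20 — done.
Site-H: unused.

20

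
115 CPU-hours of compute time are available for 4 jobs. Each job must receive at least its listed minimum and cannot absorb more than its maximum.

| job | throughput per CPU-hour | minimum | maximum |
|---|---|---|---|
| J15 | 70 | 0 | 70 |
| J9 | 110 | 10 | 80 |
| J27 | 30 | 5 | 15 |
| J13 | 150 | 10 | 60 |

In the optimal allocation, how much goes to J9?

50

Meeting every minimum uses 0+10+5+10 = 25 CPU-hours, leaving 90.
Highest throughput per CPU-hour first: J13 150 > J9 110 > J15 70 > J27 30.
J13 takes 50 more to reach its cap of 60 ; 40 left.
J9: +40 (room for 70) → 50. Pool exhausted.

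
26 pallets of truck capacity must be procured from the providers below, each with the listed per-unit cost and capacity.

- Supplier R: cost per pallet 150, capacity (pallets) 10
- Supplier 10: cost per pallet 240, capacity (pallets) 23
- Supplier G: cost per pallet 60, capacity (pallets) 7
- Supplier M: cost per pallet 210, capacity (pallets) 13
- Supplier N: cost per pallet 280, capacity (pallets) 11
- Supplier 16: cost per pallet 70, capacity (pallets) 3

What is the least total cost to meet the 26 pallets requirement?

Use providers in increasing cost order.
Supplier G (60): use full 7 ; 19 pallets to go.
Supplier 16 at 70: take all 3 pallets ; 16 still needed.
Supplier R (150): use full 10 ; 6 pallets to go.
Supplier M (210): take the remaining 6 ; done.
Supplier 10, Supplier N: unused.
Cost = 7×60 + 3×70 + 10×150 + 6×210 = 3390.

3390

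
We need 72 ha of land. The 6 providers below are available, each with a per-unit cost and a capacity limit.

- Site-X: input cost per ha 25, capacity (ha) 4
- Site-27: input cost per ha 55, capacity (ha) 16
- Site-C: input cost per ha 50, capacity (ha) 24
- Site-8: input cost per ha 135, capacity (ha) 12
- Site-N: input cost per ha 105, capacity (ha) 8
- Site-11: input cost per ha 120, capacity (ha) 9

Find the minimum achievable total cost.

Cheapest first:
Site-X at 25: take all 4 ha ; 68 still needed.
Take 24 from Site-C at 50 ; need 44 more.
Take 16 from Site-27 at 55 ; need 28 more.
Site-N (105): use full 8 ; 20 ha to go.
Site-11 at 120: take all 9 ha ; 11 still needed.
Site-8 at 135: take 11 of its 12 ; requirement met.
Cost = 4×25 + 24×50 + 16×55 + 8×105 + 9×120 + 11×135 = 5585.

5585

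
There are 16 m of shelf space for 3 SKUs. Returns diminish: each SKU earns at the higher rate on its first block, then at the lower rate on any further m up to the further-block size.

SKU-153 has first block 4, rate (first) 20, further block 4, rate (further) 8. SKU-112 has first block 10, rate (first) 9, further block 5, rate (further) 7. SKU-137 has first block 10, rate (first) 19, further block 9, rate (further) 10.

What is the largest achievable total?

Rank every tier by rate: SKU-153/tier1 20 > SKU-137/tier1 19 > SKU-137/tier2 10 > SKU-112/tier1 9 > SKU-153/tier2 8 > SKU-112/tier2 7.
SKU-153 tier1 at 20: fill all 4 ; 12 left.
Fill SKU-137 tier1 block (10 at 19) ; 2 left.
SKU-137/tier2: +2 of 9 at 10; pool empty.
Total = 20×4 + 19×10 + 10×2 = 290.

290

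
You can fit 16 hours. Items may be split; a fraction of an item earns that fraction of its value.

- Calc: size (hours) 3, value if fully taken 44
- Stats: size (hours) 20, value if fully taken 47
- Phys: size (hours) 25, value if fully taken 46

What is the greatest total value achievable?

Sort by value density: Calc 44/3≈14.7, Stats 47/20≈2.35, Phys 46/25≈1.84.
All 3 hours of Calc fit (value 44) ; 13 remain.
13 hours left: a 13/20 share of Stats gives 47×13/20 = 30.55.
Total value = 74.55.

74.55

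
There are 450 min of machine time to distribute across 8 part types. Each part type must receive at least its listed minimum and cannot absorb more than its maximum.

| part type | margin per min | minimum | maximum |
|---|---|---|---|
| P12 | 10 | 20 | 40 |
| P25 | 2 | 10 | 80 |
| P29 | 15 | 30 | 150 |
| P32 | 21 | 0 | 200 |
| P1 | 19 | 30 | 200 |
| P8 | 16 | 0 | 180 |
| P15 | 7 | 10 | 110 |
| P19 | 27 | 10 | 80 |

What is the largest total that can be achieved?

9000

Meeting every minimum uses 20+10+30+0+30+0+10+10 = 110 min, leaving 340.
Order the part types by margin per min: P19 27 > P32 21 > P1 19 > P8 16 > P29 15 > P12 10 > P15 7 > P25 2.
P19 takes 70 more to reach its cap of 80 — 270 left.
P32 takes 200 more to reach its cap of 200 — 70 left.
Only 70 left; P1 takes them to reach 100.
Total = 10×20 + 2×10 + 15×30 + 21×200 + 19×100 + 7×10 + 27×80 = 9000.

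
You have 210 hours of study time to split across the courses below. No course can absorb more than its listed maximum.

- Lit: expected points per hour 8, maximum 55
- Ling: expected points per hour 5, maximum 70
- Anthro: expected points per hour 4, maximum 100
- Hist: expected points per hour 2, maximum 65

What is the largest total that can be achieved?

Rank by expected points per hour: Lit 8 > Ling 5 > Anthro 4 > Hist 2.
Lit takes 55 to reach its cap of 55 — 155 left.
Ling takes 70 to reach its cap of 70 — 85 left.
Anthro has room for 100 but only 85 remain, so it gets 85.
Total = 8×55 + 5×70 + 4×85 = 1130.

1130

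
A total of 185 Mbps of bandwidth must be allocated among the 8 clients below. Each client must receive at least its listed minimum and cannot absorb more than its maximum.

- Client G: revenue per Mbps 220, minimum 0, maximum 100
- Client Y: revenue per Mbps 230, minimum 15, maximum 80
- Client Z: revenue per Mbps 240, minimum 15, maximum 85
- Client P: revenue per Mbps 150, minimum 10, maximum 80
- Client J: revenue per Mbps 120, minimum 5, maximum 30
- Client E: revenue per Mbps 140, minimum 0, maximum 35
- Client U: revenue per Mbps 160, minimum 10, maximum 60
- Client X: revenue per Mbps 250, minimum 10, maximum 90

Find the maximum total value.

Meeting every minimum uses 0+15+15+10+5+0+10+10 = 65 Mbps, leaving 120.
Highest revenue per Mbps first: Client X 250 > Client Z 240 > Client Y 230 > Client G 220 > Client U 160 > Client P 150 > Client E 140 > Client J 120.
Client X: +80 to 90 (cap) → 40 left.
Only 40 left; Client Z takes them to reach 55.
Total = 230×15 + 240×55 + 150×10 + 120×5 + 160×10 + 250×90 = 42850.

42850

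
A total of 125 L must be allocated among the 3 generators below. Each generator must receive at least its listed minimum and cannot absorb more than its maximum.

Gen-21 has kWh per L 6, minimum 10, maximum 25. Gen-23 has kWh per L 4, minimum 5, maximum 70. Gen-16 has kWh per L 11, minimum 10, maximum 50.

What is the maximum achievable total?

Meeting every minimum uses 10+5+10 = 25 L, leaving 100.
Highest kWh per L first: Gen-16 11 > Gen-21 6 > Gen-23 4.
Gen-16: +40 to 50 (cap) → 60 left.
Give Gen-21 15 more to hit its cap of 25 → 45 left.
Gen-23 has room for 65 more but only 45 remain, so it gets 50.
Total = 6×25 + 4×50 + 11×50 = 900.

900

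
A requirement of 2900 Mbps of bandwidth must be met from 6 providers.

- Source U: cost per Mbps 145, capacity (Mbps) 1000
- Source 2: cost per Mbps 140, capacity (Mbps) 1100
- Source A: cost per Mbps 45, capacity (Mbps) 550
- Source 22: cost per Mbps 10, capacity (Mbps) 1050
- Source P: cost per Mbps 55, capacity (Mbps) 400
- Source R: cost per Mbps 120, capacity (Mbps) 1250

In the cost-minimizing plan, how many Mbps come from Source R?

900

Fill from the cheapest provider first.
Source 22 at 10: take all 1050 Mbps — 1850 still needed.
Source A at 45: take all 550 Mbps — 1300 still needed.
Source P (55): use full 400 — 900 Mbps to go.
Source R (120): take the remaining 900 — done.
Source 2, Source U: unused.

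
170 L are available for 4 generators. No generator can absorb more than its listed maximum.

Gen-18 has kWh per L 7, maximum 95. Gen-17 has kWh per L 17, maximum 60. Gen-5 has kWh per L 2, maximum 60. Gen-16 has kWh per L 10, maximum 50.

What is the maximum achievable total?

1940

Order the generators by kWh per L: Gen-17 17 > Gen-16 10 > Gen-18 7 > Gen-5 2.
Gen-17: +60 to 60 (cap) → 110 left.
Gen-16: +50 to 50 (cap) → 60 left.
Gen-18 has room for 95 but only 60 remain, so it gets 60.
Total = 7×60 + 17×60 + 10×50 = 1940.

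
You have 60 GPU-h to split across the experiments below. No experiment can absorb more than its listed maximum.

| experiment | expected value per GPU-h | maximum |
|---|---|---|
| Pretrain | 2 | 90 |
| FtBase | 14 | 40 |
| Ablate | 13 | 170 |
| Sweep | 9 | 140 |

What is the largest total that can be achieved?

Highest expected value per GPU-h first: FtBase 14 > Ablate 13 > Sweep 9 > Pretrain 2.
FtBase takes 40 to reach its cap of 40 → 20 left.
Ablate: +20 (room for 170) → 20. Pool exhausted.
Total = 14×40 + 13×20 = 820.

820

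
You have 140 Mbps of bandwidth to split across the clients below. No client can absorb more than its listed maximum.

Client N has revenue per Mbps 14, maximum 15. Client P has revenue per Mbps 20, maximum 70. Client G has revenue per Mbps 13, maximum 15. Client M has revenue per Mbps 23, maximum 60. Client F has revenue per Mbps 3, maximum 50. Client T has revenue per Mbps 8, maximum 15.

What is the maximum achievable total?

2920

Rank by revenue per Mbps: Client M 23 > Client P 20 > Client N 14 > Client G 13 > Client T 8 > Client F 3.
Client M takes 60 to reach its cap of 60 → 80 left.
Client P: +70 to 70 (cap) → 10 left.
Client N: +10 (room for 15) → 10. Pool exhausted.
Total = 14×10 + 20×70 + 23×60 = 2920.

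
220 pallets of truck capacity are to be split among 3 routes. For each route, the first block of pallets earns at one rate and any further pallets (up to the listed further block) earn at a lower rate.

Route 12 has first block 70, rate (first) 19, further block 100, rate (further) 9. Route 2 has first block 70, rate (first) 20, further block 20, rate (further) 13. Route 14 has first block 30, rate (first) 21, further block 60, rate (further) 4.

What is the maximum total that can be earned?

3890

Treat each block as its own option and order by rate: Route 14/T1 21 > Route 2/T1 20 > Route 12/T1 19 > Route 2/T2 13 > Route 12/T2 9 > Route 14/T2 4.
Route 14 T1 at 21: fill all 30 → 190 left.
Route 2/T1 (20): +70 → 120 left.
Fill Route 12 T1 block (70 at 19) → 50 left.
Route 2 T2 at 13: fill all 20 → 30 left.
Route 12 T2 at 9: only 30 left, fill 30.
Total = 21×30 + 20×70 + 19×70 + 13×20 + 9×30 = 3890.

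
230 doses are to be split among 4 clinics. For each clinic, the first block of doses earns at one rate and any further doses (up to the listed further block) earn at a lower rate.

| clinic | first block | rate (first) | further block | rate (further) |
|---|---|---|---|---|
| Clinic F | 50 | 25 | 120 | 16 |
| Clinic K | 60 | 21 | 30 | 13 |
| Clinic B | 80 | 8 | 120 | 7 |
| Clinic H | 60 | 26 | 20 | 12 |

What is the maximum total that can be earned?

Rank every tier by rate: Clinic H/T1 26 > Clinic F/T1 25 > Clinic K/T1 21 > Clinic F/T2 16 > Clinic K/T2 13 > Clinic H/T2 12 > Clinic B/T1 8 > Clinic B/T2 7.
Clinic H T1 at 26: fill all 60 → 170 left.
Clinic F T1 at 25: fill all 50 → 120 left.
Clinic K/T1 (21): +60 → 60 left.
60 remain; put them into Clinic F T2 at 16.
Total = 26×60 + 25×50 + 21×60 + 16×60 = 5030.

5030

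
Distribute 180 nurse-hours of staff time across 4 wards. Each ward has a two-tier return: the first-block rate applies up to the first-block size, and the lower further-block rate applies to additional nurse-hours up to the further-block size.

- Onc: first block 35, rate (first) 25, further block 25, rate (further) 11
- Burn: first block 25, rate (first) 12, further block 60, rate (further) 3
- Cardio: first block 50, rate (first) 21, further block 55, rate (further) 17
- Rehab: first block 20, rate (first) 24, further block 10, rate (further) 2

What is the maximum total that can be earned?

Order all 8 blocks by rate: Onc/tier1 25 > Rehab/tier1 24 > Cardio/tier1 21 > Cardio/tier2 17 > Burn/tier1 12 > Onc/tier2 11 > Burn/tier2 3 > Rehab/tier2 2.
Onc/tier1 (25): +35 — 145 left.
Rehab tier1 at 24: fill all 20 — 125 left.
Cardio tier1 at 21: fill all 50 — 75 left.
Fill Cardio tier2 block (55 at 17) — 20 left.
20 remain; put them into Burn tier1 at 12.
Total = 25×35 + 24×20 + 21×50 + 17×55 + 12×20 = 3580.

3580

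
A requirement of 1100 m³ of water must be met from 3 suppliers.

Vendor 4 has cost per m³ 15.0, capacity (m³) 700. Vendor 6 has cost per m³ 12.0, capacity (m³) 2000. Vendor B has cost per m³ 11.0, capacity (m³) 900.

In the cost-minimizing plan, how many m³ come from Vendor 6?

Use suppliers in increasing cost order.
Vendor B (11.0): use full 900 ; 200 m³ to go.
Vendor 6 (12.0): take the remaining 200 ; done.
Vendor 4: unused.

200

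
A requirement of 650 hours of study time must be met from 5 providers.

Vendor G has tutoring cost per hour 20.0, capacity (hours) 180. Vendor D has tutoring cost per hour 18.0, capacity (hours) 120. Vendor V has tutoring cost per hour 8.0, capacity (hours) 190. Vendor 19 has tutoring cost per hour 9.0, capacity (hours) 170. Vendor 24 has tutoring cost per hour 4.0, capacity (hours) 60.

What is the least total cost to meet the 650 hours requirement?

7650

Fill from the cheapest provider first.
Vendor 24 at 4.0: take all 60 hours ; 590 still needed.
Take 190 from Vendor V at 8.0 ; need 400 more.
Vendor 19 (9.0): use full 170 ; 230 hours to go.
Take 120 from Vendor D at 18.0 ; need 110 more.
Take 110 from Vendor G at 20.0 to finish.
Cost = 60×4.0 + 190×8.0 + 170×9.0 + 120×18.0 + 110×20.0 = 7650.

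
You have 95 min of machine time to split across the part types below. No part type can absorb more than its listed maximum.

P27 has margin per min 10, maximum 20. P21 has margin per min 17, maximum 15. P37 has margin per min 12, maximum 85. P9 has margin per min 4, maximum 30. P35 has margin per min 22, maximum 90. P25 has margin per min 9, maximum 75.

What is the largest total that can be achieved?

2065

Highest margin per min first: P35 22 > P21 17 > P37 12 > P27 10 > P25 9 > P9 4.
P35: +90 to 90 (cap) → 5 left.
P21 has room for 15 but only 5 remain, so it gets 5.
Total = 17×5 + 22×90 = 2065.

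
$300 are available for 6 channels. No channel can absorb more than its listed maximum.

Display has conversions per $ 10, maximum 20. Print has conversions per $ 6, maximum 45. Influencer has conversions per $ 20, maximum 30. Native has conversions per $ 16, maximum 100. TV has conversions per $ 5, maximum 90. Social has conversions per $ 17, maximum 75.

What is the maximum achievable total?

4095

Rank by conversions per $: Influencer 20 > Social 17 > Native 16 > Display 10 > Print 6 > TV 5.
Influencer takes 30 to reach its cap of 30 ; 270 left.
Give Social 75 to hit its cap of 75 ; 195 left.
Native: +100 to 100 (cap) ; 95 left.
Give Display 20 to hit its cap of 20 ; 75 left.
Print: +45 to 45 (cap) ; 30 left.
TV: +30 (room for 90) → 30. Pool exhausted.
Total = 10×20 + 6×45 + 20×30 + 16×100 + 5×30 + 17×75 = 4095.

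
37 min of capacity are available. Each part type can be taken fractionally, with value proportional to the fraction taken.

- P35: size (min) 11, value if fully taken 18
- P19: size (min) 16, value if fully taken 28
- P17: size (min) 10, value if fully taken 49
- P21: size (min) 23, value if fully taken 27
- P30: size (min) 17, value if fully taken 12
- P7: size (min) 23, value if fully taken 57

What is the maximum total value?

113

Best value per unit of size first: P17 49/10≈4.9, P7 57/23≈2.48, P19 28/16≈1.75, P35 18/11≈1.64, P21 27/23≈1.17, P30 12/17≈0.706.
All 10 min of P17 fit (value 49) — 27 remain.
All 23 min of P7 fit (value 57) — 4 remain.
Fill the last 4 min with part of P19: 4/16 of it earns 7.
Total value = 113.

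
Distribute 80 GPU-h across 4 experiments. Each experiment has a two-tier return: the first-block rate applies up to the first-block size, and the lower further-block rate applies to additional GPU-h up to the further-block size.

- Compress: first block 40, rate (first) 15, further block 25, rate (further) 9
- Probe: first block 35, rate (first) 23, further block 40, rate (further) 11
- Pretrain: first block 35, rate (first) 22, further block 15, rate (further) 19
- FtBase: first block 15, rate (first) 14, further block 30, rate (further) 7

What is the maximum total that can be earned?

1765

Rank every tier by rate: Probe/tier1 23 > Pretrain/tier1 22 > Pretrain/tier2 19 > Compress/tier1 15 > FtBase/tier1 14 > Probe/tier2 11 > Compress/tier2 9 > FtBase/tier2 7.
Probe tier1 at 23: fill all 35 — 45 left.
Pretrain/tier1 (22): +35 — 10 left.
10 remain; put them into Pretrain tier2 at 19.
Total = 23×35 + 22×35 + 19×10 = 1765.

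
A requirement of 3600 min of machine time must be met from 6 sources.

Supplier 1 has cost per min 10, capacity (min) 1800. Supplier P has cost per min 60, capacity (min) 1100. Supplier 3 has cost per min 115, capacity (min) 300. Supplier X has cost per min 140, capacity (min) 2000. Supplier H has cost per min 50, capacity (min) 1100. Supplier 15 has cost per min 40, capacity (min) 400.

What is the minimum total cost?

Use sources in increasing cost order.
Supplier 1 at 10: take all 1800 min — 1800 still needed.
Supplier 15 at 40: take all 400 min — 1400 still needed.
Supplier H at 50: take all 1100 min — 300 still needed.
Supplier P at 60: take 300 of its 1100 — requirement met.
Supplier 3, Supplier X: unused.
Cost = 1800×10 + 400×40 + 1100×50 + 300×60 = 107000.

107000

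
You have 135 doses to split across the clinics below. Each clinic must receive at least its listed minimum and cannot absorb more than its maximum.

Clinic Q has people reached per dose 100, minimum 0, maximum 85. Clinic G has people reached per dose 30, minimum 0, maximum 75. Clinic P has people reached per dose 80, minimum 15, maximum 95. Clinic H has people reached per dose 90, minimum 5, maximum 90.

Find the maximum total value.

Meeting every minimum uses 0+0+15+5 = 20 doses, leaving 115.
Order the clinics by people reached per dose: Clinic Q 100 > Clinic H 90 > Clinic P 80 > Clinic G 30.
Give Clinic Q 85 more to hit its cap of 85 → 30 left.
Only 30 left; Clinic H takes them to reach 35.
Total = 100×85 + 80×15 + 90×35 = 12850.

12850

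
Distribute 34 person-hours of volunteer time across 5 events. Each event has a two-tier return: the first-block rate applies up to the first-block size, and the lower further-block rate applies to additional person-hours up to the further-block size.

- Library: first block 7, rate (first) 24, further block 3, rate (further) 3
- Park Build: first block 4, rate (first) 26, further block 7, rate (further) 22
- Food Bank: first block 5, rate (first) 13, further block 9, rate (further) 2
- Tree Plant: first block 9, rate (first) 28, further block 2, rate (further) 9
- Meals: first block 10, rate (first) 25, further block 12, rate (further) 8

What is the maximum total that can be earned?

Order all 10 blocks by rate: Tree Plant/T1 28 > Park Build/T1 26 > Meals/T1 25 > Library/T1 24 > Park Build/T2 22 > Food Bank/T1 13 > Tree Plant/T2 9 > Meals/T2 8 > Library/T2 3 > Food Bank/T2 2.
Fill Tree Plant T1 block (9 at 28) ; 25 left.
Fill Park Build T1 block (4 at 26) ; 21 left.
Fill Meals T1 block (10 at 25) ; 11 left.
Fill Library T1 block (7 at 24) ; 4 left.
Park Build/T2: +4 of 7 at 22; pool empty.
Total = 28×9 + 26×4 + 25×10 + 24×7 + 22×4 = 862.

862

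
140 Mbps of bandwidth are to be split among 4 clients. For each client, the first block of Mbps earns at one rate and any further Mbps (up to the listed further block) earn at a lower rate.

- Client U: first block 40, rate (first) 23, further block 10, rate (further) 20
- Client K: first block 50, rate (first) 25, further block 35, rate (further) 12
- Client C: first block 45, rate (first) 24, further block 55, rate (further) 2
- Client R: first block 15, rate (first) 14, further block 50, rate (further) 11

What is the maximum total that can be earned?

Order all 8 blocks by rate: Client K/first 25 > Client C/first 24 > Client U/first 23 > Client U/second 20 > Client R/first 14 > Client K/second 12 > Client R/second 11 > Client C/second 2.
Client K first at 25: fill all 50 — 90 left.
Client C/first (24): +45 — 45 left.
Fill Client U first block (40 at 23) — 5 left.
Client U second at 20: only 5 left, fill 5.
Total = 25×50 + 24×45 + 23×40 + 20×5 = 3350.

3350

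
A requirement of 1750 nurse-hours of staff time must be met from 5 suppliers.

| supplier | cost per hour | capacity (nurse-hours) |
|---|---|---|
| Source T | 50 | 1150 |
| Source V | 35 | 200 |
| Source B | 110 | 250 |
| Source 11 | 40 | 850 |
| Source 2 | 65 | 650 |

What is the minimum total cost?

76000

Cheapest first:
Source V (35): use full 200 ; 1550 nurse-hours to go.
Source 11 at 40: take all 850 nurse-hours ; 700 still needed.
Source T (50): take the remaining 700 ; done.
Source 2, Source B: unused.
Cost = 200×35 + 850×40 + 700×50 = 76000.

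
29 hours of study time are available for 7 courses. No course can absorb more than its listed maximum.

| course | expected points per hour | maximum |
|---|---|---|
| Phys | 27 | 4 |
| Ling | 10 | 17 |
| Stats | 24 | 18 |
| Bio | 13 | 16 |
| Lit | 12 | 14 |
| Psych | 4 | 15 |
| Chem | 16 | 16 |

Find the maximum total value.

652

Rank by expected points per hour: Phys 27 > Stats 24 > Chem 16 > Bio 13 > Lit 12 > Ling 10 > Psych 4.
Give Phys 4 to hit its cap of 4 → 25 left.
Give Stats 18 to hit its cap of 18 → 7 left.
Only 7 left; Chem takes them to reach 7.
Total = 27×4 + 24×18 + 16×7 = 652.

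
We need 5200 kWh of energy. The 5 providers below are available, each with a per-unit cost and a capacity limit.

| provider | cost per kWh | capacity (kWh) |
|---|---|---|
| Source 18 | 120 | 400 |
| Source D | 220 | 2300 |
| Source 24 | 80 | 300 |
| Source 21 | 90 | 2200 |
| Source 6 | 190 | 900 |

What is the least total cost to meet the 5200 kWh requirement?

749000

Use providers in increasing cost order.
Take 300 from Source 24 at 80 — need 4900 more.
Source 21 at 90: take all 2200 kWh — 2700 still needed.
Source 18 at 120: take all 400 kWh — 2300 still needed.
Source 6 (190): use full 900 — 1400 kWh to go.
Source D (220): take the remaining 1400 — done.
Cost = 300×80 + 2200×90 + 400×120 + 900×190 + 1400×220 = 749000.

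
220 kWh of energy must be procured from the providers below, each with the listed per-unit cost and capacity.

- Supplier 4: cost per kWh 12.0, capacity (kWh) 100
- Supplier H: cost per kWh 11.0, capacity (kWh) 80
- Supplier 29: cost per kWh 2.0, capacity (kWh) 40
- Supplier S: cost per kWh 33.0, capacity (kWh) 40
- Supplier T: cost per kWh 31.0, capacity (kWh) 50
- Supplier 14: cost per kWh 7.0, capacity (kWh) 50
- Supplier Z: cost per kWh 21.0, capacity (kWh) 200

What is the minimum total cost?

Cheapest first:
Take 40 from Supplier 29 at 2.0 → need 180 more.
Supplier 14 at 7.0: take all 50 kWh → 130 still needed.
Supplier H (11.0): use full 80 → 50 kWh to go.
Supplier 4 at 12.0: take 50 of its 100 → requirement met.
Supplier Z, Supplier T, Supplier S: unused.
Cost = 40×2.0 + 50×7.0 + 80×11.0 + 50×12.0 = 1910.

1910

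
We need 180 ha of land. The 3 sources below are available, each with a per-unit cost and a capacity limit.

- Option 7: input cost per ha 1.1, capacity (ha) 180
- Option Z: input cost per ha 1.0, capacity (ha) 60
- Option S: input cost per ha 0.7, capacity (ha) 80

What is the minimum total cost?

160

Cheapest first:
Option S at 0.7: take all 80 ha — 100 still needed.
Option Z at 1.0: take all 60 ha — 40 still needed.
Option 7 (1.1): take the remaining 40 — done.
Cost = 80×0.7 + 60×1.0 + 40×1.1 = 160.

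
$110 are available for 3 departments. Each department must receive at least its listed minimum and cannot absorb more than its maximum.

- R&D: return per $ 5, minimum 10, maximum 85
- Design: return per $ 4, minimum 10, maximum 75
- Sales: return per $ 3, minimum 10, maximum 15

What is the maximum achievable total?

515

Meeting every minimum uses 10+10+10 = 30 $, leaving 80.
Order the departments by return per $: R&D 5 > Design 4 > Sales 3.
R&D takes 75 more to reach its cap of 85 ; 5 left.
Only 5 left; Design takes them to reach 15.
Total = 5×85 + 4×15 + 3×10 = 515.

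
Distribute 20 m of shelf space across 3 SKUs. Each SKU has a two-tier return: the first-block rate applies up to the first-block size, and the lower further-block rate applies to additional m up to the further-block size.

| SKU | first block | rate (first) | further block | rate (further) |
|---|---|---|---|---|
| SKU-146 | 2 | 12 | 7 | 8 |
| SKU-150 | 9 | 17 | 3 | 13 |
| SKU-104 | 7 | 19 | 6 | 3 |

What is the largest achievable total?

337

Treat each block as its own option and order by rate: SKU-104/T1 19 > SKU-150/T1 17 > SKU-150/T2 13 > SKU-146/T1 12 > SKU-146/T2 8 > SKU-104/T2 3.
Fill SKU-104 T1 block (7 at 19) — 13 left.
SKU-150 T1 at 17: fill all 9 — 4 left.
SKU-150 T2 at 13: fill all 3 — 1 left.
1 remain; put them into SKU-146 T1 at 12.
Total = 19×7 + 17×9 + 13×3 + 12×1 = 337.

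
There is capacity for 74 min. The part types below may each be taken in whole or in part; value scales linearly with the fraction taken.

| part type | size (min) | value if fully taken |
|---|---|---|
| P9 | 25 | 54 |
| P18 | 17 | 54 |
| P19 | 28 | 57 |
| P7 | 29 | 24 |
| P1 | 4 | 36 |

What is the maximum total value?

201

Rank by value-to-size ratio: P1 36/4≈9, P18 54/17≈3.18, P9 54/25≈2.16, P19 57/28≈2.04, P7 24/29≈0.828.
P1: take in full, 4 min for value 36 ; 70 left.
All 17 min of P18 fit (value 54) ; 53 remain.
All 25 min of P9 fit (value 54) ; 28 remain.
Take all of P19 (28 min, value 57) ; 0 min left.
Total value = 201.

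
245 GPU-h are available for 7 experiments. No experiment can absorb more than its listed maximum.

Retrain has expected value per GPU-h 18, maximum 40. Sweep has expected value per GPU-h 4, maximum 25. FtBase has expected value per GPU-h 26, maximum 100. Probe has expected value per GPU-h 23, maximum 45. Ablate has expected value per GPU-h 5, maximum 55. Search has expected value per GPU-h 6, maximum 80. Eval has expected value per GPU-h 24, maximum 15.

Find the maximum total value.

4985

Rank by expected value per GPU-h: FtBase 26 > Eval 24 > Probe 23 > Retrain 18 > Search 6 > Ablate 5 > Sweep 4.
Give FtBase 100 to hit its cap of 100 ; 145 left.
Eval takes 15 to reach its cap of 15 ; 130 left.
Probe takes 45 to reach its cap of 45 ; 85 left.
Retrain takes 40 to reach its cap of 40 ; 45 left.
Only 45 left; Search takes them to reach 45.
Total = 18×40 + 26×100 + 23×45 + 6×45 + 24×15 = 4985.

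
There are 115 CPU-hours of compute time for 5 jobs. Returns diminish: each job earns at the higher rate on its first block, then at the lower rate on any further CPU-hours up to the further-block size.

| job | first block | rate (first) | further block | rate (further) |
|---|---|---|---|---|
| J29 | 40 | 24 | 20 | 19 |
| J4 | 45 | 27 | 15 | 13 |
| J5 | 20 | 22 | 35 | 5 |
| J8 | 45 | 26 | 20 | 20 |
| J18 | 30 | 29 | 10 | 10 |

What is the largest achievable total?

Order all 10 blocks by rate: J18/tier1 29 > J4/tier1 27 > J8/tier1 26 > J29/tier1 24 > J5/tier1 22 > J8/tier2 20 > J29/tier2 19 > J4/tier2 13 > J18/tier2 10 > J5/tier2 5.
J18 tier1 at 29: fill all 30 ; 85 left.
Fill J4 tier1 block (45 at 27) ; 40 left.
J8/tier1: +40 of 45 at 26; pool empty.
Total = 29×30 + 27×45 + 26×40 = 3125.

3125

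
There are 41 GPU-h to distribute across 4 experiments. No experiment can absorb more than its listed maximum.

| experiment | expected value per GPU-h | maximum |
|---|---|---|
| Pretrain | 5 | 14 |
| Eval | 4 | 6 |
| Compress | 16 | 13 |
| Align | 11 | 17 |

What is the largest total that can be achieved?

450

Rank by expected value per GPU-h: Compress 16 > Align 11 > Pretrain 5 > Eval 4.
Compress: +13 to 13 (cap) ; 28 left.
Align: +17 to 17 (cap) ; 11 left.
Only 11 left; Pretrain takes them to reach 11.
Total = 5×11 + 16×13 + 11×17 = 450.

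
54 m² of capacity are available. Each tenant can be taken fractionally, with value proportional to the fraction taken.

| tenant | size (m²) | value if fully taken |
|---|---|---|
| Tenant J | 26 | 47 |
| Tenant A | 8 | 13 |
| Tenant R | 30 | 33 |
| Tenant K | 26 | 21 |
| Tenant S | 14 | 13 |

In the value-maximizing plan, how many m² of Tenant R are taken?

Best value per unit of size first: Tenant J 47/26≈1.81, Tenant A 13/8≈1.62, Tenant R 33/30≈1.1, Tenant S 13/14≈0.929, Tenant K 21/26≈0.808.
Take all of Tenant J (26 m², value 47) ; 28 m² left.
Tenant A: take in full, 8 m² for value 13 ; 20 left.
20 m² left: a 20/30 share of Tenant R gives 33×20/30 = 22.

20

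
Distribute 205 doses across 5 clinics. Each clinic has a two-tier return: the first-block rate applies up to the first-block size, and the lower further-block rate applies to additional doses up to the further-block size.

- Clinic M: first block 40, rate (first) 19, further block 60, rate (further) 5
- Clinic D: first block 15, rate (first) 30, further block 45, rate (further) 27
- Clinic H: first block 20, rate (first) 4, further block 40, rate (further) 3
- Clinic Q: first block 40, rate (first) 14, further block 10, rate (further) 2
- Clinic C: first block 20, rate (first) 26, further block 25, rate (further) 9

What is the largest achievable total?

Rank every tier by rate: Clinic D/first 30 > Clinic D/second 27 > Clinic C/first 26 > Clinic M/first 19 > Clinic Q/first 14 > Clinic C/second 9 > Clinic M/second 5 > Clinic H/first 4 > Clinic H/second 3 > Clinic Q/second 2.
Fill Clinic D first block (15 at 30) — 190 left.
Fill Clinic D second block (45 at 27) — 145 left.
Clinic C first at 26: fill all 20 — 125 left.
Clinic M/first (19): +40 — 85 left.
Fill Clinic Q first block (40 at 14) — 45 left.
Fill Clinic C second block (25 at 9) — 20 left.
20 remain; put them into Clinic M second at 5.
Total = 30×15 + 27×45 + 26×20 + 19×40 + 14×40 + 9×25 + 5×20 = 3830.

3830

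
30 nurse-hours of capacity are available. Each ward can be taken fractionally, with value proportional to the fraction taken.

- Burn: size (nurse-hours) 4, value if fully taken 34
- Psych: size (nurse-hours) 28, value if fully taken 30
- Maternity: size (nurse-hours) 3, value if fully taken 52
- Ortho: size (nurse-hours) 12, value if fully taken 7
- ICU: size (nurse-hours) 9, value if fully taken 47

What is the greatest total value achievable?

Sort by value density: Maternity 52/3≈17.3, Burn 34/4≈8.5, ICU 47/9≈5.22, Psych 30/28≈1.07, Ortho 7/12≈0.583.
Maternity: take in full, 3 nurse-hours for value 52 → 27 left.
All 4 nurse-hours of Burn fit (value 34) → 23 remain.
Take all of ICU (9 nurse-hours, value 47) → 14 nurse-hours left.
Only 14 nurse-hours remain; take 14/28 of Psych for value 30×14/28 = 15.
Total value = 148.

148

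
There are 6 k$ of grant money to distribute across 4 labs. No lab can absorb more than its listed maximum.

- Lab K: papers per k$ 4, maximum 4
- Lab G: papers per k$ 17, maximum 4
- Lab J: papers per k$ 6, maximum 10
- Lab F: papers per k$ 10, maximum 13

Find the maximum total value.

88

Highest papers per k$ first: Lab G 17 > Lab F 10 > Lab J 6 > Lab K 4.
Give Lab G 4 to hit its cap of 4 → 2 left.
Only 2 left; Lab F takes them to reach 2.
Total = 17×4 + 10×2 = 88.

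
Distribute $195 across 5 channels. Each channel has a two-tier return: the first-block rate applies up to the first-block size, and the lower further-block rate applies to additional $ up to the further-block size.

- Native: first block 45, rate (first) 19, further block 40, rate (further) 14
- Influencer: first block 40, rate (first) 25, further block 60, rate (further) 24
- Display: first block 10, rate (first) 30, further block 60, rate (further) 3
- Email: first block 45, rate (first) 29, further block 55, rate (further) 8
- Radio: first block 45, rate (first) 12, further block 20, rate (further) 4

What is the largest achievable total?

Treat each block as its own option and order by rate: Display/T1 30 > Email/T1 29 > Influencer/T1 25 > Influencer/T2 24 > Native/T1 19 > Native/T2 14 > Radio/T1 12 > Email/T2 8 > Radio/T2 4 > Display/T2 3.
Display/T1 (30): +10 → 185 left.
Email/T1 (29): +45 → 140 left.
Fill Influencer T1 block (40 at 25) → 100 left.
Influencer/T2 (24): +60 → 40 left.
Native T1 at 19: only 40 left, fill 40.
Total = 30×10 + 29×45 + 25×40 + 24×60 + 19×40 = 4805.

4805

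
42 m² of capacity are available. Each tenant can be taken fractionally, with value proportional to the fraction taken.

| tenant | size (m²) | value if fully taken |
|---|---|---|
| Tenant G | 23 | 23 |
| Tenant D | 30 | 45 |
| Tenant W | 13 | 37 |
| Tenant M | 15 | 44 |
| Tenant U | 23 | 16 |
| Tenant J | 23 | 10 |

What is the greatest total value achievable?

102

Sort by value density: Tenant M 44/15≈2.93, Tenant W 37/13≈2.85, Tenant D 45/30≈1.5, Tenant G 23/23≈1, Tenant U 16/23≈0.696, Tenant J 10/23≈0.435.
Take all of Tenant M (15 m², value 44) — 27 m² left.
All 13 m² of Tenant W fit (value 37) — 14 remain.
Fill the last 14 m² with part of Tenant D: 14/30 of it earns 21.
Total value = 102.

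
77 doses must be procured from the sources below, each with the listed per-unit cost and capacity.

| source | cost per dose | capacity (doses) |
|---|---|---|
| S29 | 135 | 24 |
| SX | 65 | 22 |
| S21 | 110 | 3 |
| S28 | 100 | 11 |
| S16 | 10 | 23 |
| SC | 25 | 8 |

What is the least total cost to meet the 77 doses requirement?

Use sources in increasing cost order.
S16 at 10: take all 23 doses ; 54 still needed.
SC (25): use full 8 ; 46 doses to go.
SX (65): use full 22 ; 24 doses to go.
S28 (100): use full 11 ; 13 doses to go.
S21 at 110: take all 3 doses ; 10 still needed.
Take 10 from S29 at 135 to finish.
Cost = 23×10 + 8×25 + 22×65 + 11×100 + 3×110 + 10×135 = 4640.

4640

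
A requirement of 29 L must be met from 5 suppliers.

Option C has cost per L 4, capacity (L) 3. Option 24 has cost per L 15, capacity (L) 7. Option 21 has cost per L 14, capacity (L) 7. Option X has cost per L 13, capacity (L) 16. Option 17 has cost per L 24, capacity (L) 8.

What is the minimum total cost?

Use suppliers in increasing cost order.
Take 3 from Option C at 4 — need 26 more.
Option X (13): use full 16 — 10 L to go.
Option 21 at 14: take all 7 L — 3 still needed.
Option 24 at 15: take 3 of its 7 — requirement met.
Option 17: unused.
Cost = 3×4 + 16×13 + 7×14 + 3×15 = 363.

363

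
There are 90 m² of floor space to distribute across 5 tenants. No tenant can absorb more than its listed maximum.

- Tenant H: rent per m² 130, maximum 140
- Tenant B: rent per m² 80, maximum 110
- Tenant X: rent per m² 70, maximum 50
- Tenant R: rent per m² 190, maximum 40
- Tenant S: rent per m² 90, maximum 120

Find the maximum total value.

14100

Highest rent per m² first: Tenant R 190 > Tenant H 130 > Tenant S 90 > Tenant B 80 > Tenant X 70.
Tenant R takes 40 to reach its cap of 40 ; 50 left.
Tenant H: +50 (room for 140) → 50. Pool exhausted.
Total = 130×50 + 190×40 = 14100.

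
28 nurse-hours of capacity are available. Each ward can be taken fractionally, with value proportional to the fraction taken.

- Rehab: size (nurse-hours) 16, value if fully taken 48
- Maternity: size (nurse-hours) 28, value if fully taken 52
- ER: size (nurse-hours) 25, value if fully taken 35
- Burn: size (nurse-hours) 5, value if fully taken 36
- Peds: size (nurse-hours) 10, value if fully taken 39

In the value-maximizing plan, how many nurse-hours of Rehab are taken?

13

Best value per unit of size first: Burn 36/5≈7.2, Peds 39/10≈3.9, Rehab 48/16≈3, Maternity 52/28≈1.86, ER 35/25≈1.4.
Take all of Burn (5 nurse-hours, value 36) ; 23 nurse-hours left.
Peds: take in full, 10 nurse-hours for value 39 ; 13 left.
Only 13 nurse-hours remain; take 13/16 of Rehab for value 48×13/16 = 39.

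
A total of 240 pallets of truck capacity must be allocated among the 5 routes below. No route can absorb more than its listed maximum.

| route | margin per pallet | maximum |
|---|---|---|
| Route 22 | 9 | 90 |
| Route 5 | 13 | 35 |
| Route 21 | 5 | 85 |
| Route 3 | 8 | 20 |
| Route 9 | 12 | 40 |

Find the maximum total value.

Order the routes by margin per pallet: Route 5 13 > Route 9 12 > Route 22 9 > Route 3 8 > Route 21 5.
Give Route 5 35 to hit its cap of 35 — 205 left.
Route 9 takes 40 to reach its cap of 40 — 165 left.
Route 22 takes 90 to reach its cap of 90 — 75 left.
Route 3 takes 20 to reach its cap of 20 — 55 left.
Route 21: +55 (room for 85) → 55. Pool exhausted.
Total = 9×90 + 13×35 + 5×55 + 8×20 + 12×40 = 2180.

2180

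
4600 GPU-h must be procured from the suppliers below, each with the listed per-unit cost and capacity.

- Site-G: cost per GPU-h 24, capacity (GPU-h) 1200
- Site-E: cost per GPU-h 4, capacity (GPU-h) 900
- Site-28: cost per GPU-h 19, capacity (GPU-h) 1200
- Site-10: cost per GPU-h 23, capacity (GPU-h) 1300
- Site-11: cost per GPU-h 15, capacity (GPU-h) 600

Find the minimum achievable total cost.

Use suppliers in increasing cost order.
Take 900 from Site-E at 4 → need 3700 more.
Site-11 (15): use full 600 → 3100 GPU-h to go.
Take 1200 from Site-28 at 19 → need 1900 more.
Take 1300 from Site-10 at 23 → need 600 more.
Take 600 from Site-G at 24 to finish.
Cost = 900×4 + 600×15 + 1200×19 + 1300×23 + 600×24 = 79700.

79700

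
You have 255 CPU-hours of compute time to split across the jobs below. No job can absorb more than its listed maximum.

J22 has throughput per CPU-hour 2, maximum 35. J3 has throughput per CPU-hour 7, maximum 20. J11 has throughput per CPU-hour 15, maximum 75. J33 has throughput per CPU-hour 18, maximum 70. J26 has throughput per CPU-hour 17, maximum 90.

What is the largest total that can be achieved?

4055

Rank by throughput per CPU-hour: J33 18 > J26 17 > J11 15 > J3 7 > J22 2.
Give J33 70 to hit its cap of 70 ; 185 left.
Give J26 90 to hit its cap of 90 ; 95 left.
J11: +75 to 75 (cap) ; 20 left.
J3: +20 to 20 (cap) ; 0 left.
Total = 7×20 + 15×75 + 18×70 + 17×90 = 4055.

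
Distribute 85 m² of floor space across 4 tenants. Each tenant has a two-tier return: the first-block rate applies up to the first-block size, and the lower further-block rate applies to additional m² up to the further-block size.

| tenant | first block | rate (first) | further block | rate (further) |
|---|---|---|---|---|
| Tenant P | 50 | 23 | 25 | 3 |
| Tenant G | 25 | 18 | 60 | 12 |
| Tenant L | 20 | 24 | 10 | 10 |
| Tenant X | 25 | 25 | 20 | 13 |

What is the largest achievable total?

Rank every tier by rate: Tenant X/first 25 > Tenant L/first 24 > Tenant P/first 23 > Tenant G/first 18 > Tenant X/second 13 > Tenant G/second 12 > Tenant L/second 10 > Tenant P/second 3.
Fill Tenant X first block (25 at 25) ; 60 left.
Tenant L/first (24): +20 ; 40 left.
Tenant P/first: +40 of 50 at 23; pool empty.
Total = 25×25 + 24×20 + 23×40 = 2025.

2025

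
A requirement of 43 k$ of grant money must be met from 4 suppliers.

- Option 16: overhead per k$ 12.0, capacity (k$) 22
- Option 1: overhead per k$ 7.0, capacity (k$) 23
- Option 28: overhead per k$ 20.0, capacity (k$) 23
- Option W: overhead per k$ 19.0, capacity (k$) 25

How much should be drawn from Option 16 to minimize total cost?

20

Cheapest first:
Option 1 (7.0): use full 23 — 20 k$ to go.
Option 16 at 12.0: take 20 of its 22 — requirement met.
Option W, Option 28: unused.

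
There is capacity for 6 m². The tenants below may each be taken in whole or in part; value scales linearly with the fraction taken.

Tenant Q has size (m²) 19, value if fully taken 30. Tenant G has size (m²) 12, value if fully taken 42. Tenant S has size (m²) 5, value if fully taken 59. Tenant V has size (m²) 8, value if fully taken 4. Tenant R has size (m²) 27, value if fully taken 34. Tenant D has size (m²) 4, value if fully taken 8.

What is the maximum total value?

Best value per unit of size first: Tenant S 59/5≈11.8, Tenant G 42/12≈3.5, Tenant D 8/4≈2, Tenant Q 30/19≈1.58, Tenant R 34/27≈1.26, Tenant V 4/8≈0.5.
All 5 m² of Tenant S fit (value 59) → 1 remain.
Only 1 m² remain; take 1/12 of Tenant G for value 42×1/12 = 3.5.
Total value = 62.5.

62.5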